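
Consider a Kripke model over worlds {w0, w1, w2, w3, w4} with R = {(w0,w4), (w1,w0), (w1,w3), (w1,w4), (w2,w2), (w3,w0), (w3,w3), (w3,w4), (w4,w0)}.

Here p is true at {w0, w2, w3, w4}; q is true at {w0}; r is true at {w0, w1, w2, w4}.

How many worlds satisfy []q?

1

w0: successors {w4}; q there: w4:F. ✗
w1: successors {w0, w3, w4}; q there: w0:T, w3:F, w4:F. ✗
w2: successors {w2}; q there: w2:F. ✗
w3: successors {w0, w3, w4}; q there: w0:T, w3:F, w4:F. ✗
w4: successors {w0}; q there: w0:T. ✓
Satisfying worlds: {w4}.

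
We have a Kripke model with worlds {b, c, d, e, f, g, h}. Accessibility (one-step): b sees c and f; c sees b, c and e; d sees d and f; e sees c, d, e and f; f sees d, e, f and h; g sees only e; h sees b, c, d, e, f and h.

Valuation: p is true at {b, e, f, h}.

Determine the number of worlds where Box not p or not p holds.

b: Box not p is F, not p is F. ✗
c: Box not p is F, not p is T. ✓
d: Box not p is F, not p is T. ✓
e: Box not p is F, not p is F. ✗
f: Box not p is F, not p is F. ✗
g: Box not p is F, not p is T. ✓
h: Box not p is F, not p is F. ✗
Satisfying worlds: {c, d, g}.

3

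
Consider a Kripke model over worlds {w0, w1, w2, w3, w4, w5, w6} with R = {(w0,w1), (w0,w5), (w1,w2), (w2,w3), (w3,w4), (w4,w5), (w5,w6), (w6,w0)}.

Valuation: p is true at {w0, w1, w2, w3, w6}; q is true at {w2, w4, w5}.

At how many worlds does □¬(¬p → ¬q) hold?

2

w0: successors {w1, w5}; ¬(¬p → ¬q) there: w1:F, w5:T. ✗
w1: successors {w2}; ¬(¬p → ¬q) there: w2:F. ✗
w2: successors {w3}; ¬(¬p → ¬q) there: w3:F. ✗
w3: successors {w4}; ¬(¬p → ¬q) there: w4:T. ✓
w4: successors {w5}; ¬(¬p → ¬q) there: w5:T. ✓
w5: successors {w6}; ¬(¬p → ¬q) there: w6:F. ✗
w6: successors {w0}; ¬(¬p → ¬q) there: w0:F. ✗
Satisfying worlds: {w3, w4}.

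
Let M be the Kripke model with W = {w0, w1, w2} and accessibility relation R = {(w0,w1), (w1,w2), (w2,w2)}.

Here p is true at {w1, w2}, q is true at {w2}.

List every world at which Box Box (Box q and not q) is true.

∅

w0: successors {w1}; Box (Box q and not q) there: w1:F. ✗
w1: successors {w2}; Box (Box q and not q) there: w2:F. ✗
w2: successors {w2}; Box (Box q and not q) there: w2:F. ✗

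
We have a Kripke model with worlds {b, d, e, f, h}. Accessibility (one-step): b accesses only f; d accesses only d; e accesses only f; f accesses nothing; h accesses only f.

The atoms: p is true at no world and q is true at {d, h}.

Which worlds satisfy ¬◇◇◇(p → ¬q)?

b: ◇◇◇(p → ¬q) is F. ✓
d: ◇◇◇(p → ¬q) is T. ✗
e: ◇◇◇(p → ¬q) is F. ✓
f: ◇◇◇(p → ¬q) is F. ✓
h: ◇◇◇(p → ¬q) is F. ✓

{b, e, f, h}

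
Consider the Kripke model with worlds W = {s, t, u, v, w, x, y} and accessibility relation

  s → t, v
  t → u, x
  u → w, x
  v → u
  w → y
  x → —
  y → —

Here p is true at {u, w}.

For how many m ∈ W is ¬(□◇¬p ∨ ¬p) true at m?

s: □◇¬p ∨ ¬p is T. ✗
t: □◇¬p ∨ ¬p is T. ✗
u: □◇¬p ∨ ¬p is F. ✓
v: □◇¬p ∨ ¬p is T. ✗
w: □◇¬p ∨ ¬p is F. ✓
x: □◇¬p ∨ ¬p is T. ✗
y: □◇¬p ∨ ¬p is T. ✗
Satisfying worlds: {u, w}.

2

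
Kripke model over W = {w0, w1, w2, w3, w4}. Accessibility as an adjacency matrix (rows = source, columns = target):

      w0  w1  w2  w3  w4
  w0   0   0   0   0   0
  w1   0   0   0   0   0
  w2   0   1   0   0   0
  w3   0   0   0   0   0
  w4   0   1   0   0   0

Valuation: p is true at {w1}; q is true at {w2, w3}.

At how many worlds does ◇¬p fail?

w0: no successors, so ◇¬p fails. ✗
w1: no successors, so ◇¬p fails. ✗
w2: successors {w1}; ¬p there: w1:F. ✗
w3: no successors, so ◇¬p fails. ✗
w4: successors {w1}; ¬p there: w1:F. ✗
Satisfying worlds: ∅.
So ◇¬p fails at the other 5 worlds.

5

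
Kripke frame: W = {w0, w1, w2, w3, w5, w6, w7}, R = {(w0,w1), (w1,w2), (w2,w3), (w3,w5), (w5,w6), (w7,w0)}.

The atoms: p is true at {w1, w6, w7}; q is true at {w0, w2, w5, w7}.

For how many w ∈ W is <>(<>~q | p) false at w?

w0: successors {w1}; <>~q | p there: w1:T. ✓
w1: successors {w2}; <>~q | p there: w2:T. ✓
w2: successors {w3}; <>~q | p there: w3:F. ✗
w3: successors {w5}; <>~q | p there: w5:T. ✓
w5: successors {w6}; <>~q | p there: w6:T. ✓
w6: no successors, so <>(<>~q | p) fails. ✗
w7: successors {w0}; <>~q | p there: w0:T. ✓
Satisfying worlds: {w0, w1, w3, w5, w7}.
So <>(<>~q | p) fails at the other 2 worlds.

2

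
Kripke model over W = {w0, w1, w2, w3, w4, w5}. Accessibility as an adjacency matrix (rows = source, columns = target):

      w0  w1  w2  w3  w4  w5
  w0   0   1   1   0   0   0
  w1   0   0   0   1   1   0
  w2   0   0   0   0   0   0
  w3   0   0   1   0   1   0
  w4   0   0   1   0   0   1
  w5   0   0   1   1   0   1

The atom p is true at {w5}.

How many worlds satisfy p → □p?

5

w0: p is F, □p is F. ✓
w1: p is F, □p is F. ✓
w2: p is F, □p is T. ✓
w3: p is F, □p is F. ✓
w4: p is F, □p is F. ✓
w5: p is T, □p is F. ✗
Satisfying worlds: {w0, w1, w2, w3, w4}.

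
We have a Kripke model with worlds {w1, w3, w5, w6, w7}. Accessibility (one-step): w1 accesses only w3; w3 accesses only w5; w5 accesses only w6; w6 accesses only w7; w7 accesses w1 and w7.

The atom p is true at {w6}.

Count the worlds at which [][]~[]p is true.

w1: successors {w3}; []~[]p there: w3:F. ✗
w3: successors {w5}; []~[]p there: w5:T. ✓
w5: successors {w6}; []~[]p there: w6:T. ✓
w6: successors {w7}; []~[]p there: w7:T. ✓
w7: successors {w1, w7}; []~[]p there: w1:T, w7:T. ✓
Satisfying worlds: {w3, w5, w6, w7}.

4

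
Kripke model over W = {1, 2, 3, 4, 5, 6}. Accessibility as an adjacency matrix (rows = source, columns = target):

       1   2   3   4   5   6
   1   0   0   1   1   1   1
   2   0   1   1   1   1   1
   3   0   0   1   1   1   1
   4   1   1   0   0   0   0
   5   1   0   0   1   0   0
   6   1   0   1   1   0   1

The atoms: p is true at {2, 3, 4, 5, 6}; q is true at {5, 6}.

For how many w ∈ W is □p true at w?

1: successors {3, 4, 5, 6}; p there: 3:T, 4:T, 5:T, 6:T. ✓
2: successors {2, 3, 4, 5, 6}; p there: 2:T, 3:T, 4:T, 5:T, 6:T. ✓
3: successors {3, 4, 5, 6}; p there: 3:T, 4:T, 5:T, 6:T. ✓
4: successors {1, 2}; p there: 1:F, 2:T. ✗
5: successors {1, 4}; p there: 1:F, 4:T. ✗
6: successors {1, 3, 4, 6}; p there: 1:F, 3:T, 4:T, 6:T. ✗
Satisfying worlds: {1, 2, 3}.

3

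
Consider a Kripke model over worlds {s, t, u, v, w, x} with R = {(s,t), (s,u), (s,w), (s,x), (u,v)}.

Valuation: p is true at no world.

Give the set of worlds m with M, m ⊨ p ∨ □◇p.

s: p is F, □◇p is F. ✗
t: p is F, □◇p is T. ✓
u: p is F, □◇p is F. ✗
v: p is F, □◇p is T. ✓
w: p is F, □◇p is T. ✓
x: p is F, □◇p is T. ✓

{t, v, w, x}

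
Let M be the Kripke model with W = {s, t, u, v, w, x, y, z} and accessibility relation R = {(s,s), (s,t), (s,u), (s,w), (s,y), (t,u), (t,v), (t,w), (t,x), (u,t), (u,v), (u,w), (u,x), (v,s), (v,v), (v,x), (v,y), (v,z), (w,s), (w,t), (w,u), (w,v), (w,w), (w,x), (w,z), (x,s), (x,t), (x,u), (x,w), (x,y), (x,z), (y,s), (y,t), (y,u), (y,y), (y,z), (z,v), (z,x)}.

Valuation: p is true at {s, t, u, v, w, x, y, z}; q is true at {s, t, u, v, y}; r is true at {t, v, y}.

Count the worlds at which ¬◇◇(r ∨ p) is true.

s: ◇◇(r ∨ p) is T. ✗
t: ◇◇(r ∨ p) is T. ✗
u: ◇◇(r ∨ p) is T. ✗
v: ◇◇(r ∨ p) is T. ✗
w: ◇◇(r ∨ p) is T. ✗
x: ◇◇(r ∨ p) is T. ✗
y: ◇◇(r ∨ p) is T. ✗
z: ◇◇(r ∨ p) is T. ✗
Satisfying worlds: ∅.

0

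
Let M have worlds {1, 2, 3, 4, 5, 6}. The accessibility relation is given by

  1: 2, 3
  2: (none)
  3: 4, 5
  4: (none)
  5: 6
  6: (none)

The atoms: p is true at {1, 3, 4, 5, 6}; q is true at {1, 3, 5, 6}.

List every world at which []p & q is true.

1: []p is F, q is T. ✗
2: []p is T, q is F. ✗
3: []p is T, q is T. ✓
4: []p is T, q is F. ✗
5: []p is T, q is T. ✓
6: []p is T, q is T. ✓

{3, 5, 6}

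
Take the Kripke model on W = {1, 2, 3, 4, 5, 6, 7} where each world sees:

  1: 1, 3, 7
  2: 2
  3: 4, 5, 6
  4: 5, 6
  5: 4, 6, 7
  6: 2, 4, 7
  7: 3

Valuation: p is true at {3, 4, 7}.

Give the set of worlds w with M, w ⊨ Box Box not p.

{2}

1: successors {1, 3, 7}; Box not p there: 1:F, 3:F, 7:F. ✗
2: successors {2}; Box not p there: 2:T. ✓
3: successors {4, 5, 6}; Box not p there: 4:T, 5:F, 6:F. ✗
4: successors {5, 6}; Box not p there: 5:F, 6:F. ✗
5: successors {4, 6, 7}; Box not p there: 4:T, 6:F, 7:F. ✗
6: successors {2, 4, 7}; Box not p there: 2:T, 4:T, 7:F. ✗
7: successors {3}; Box not p there: 3:F. ✗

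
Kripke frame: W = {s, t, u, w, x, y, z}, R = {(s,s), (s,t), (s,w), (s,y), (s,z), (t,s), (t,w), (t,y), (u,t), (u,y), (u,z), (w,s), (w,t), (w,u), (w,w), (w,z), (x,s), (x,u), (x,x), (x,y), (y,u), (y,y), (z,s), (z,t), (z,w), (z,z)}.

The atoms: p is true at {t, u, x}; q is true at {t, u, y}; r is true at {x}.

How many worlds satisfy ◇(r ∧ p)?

s: successors {s, t, w, y, z}; r ∧ p there: s:F, t:F, w:F, y:F, z:F. ✗
t: successors {s, w, y}; r ∧ p there: s:F, w:F, y:F. ✗
u: successors {t, y, z}; r ∧ p there: t:F, y:F, z:F. ✗
w: successors {s, t, u, w, z}; r ∧ p there: s:F, t:F, u:F, w:F, z:F. ✗
x: successors {s, u, x, y}; r ∧ p there: s:F, u:F, x:T, y:F. ✓
y: successors {u, y}; r ∧ p there: u:F, y:F. ✗
z: successors {s, t, w, z}; r ∧ p there: s:F, t:F, w:F, z:F. ✗
Satisfying worlds: {x}.

1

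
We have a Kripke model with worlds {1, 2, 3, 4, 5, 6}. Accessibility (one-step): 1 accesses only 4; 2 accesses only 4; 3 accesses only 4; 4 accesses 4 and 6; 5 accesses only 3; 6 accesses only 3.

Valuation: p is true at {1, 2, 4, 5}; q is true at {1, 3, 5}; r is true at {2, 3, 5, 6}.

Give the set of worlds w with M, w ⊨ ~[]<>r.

{5, 6}

1: []<>r is T. ✗
2: []<>r is T. ✗
3: []<>r is T. ✗
4: []<>r is T. ✗
5: []<>r is F. ✓
6: []<>r is F. ✓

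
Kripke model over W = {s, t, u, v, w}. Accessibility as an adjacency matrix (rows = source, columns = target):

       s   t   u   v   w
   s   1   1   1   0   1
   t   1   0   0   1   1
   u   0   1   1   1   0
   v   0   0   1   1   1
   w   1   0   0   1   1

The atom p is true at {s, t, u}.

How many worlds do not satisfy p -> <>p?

0

s: p is T, <>p is T. ✓
t: p is T, <>p is T. ✓
u: p is T, <>p is T. ✓
v: p is F, <>p is T. ✓
w: p is F, <>p is T. ✓
Satisfying worlds: {s, t, u, v, w}.
So p -> <>p fails at the other 0 worlds.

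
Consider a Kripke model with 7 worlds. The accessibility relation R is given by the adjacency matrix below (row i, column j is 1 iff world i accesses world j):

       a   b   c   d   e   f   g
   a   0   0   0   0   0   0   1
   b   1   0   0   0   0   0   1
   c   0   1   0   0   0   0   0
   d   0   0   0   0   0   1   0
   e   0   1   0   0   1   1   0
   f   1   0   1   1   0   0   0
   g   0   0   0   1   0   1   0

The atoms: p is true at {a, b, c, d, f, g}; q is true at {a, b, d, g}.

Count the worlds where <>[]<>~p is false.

a: successors {g}; []<>~p there: g:F. ✗
b: successors {a, g}; []<>~p there: a:F, g:F. ✗
c: successors {b}; []<>~p there: b:F. ✗
d: successors {f}; []<>~p there: f:F. ✗
e: successors {b, e, f}; []<>~p there: b:F, e:F, f:F. ✗
f: successors {a, c, d}; []<>~p there: a:F, c:F, d:F. ✗
g: successors {d, f}; []<>~p there: d:F, f:F. ✗
Satisfying worlds: ∅.
So <>[]<>~p fails at the other 7 worlds.

7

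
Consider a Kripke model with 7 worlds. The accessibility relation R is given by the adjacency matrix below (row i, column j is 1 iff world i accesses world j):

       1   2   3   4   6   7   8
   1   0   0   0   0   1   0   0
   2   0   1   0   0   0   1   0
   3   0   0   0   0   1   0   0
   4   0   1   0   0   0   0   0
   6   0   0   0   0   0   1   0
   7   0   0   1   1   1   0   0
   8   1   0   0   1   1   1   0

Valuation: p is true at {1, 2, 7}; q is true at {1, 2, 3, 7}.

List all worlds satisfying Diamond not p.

1: successors {6}; not p there: 6:T. ✓
2: successors {2, 7}; not p there: 2:F, 7:F. ✗
3: successors {6}; not p there: 6:T. ✓
4: successors {2}; not p there: 2:F. ✗
6: successors {7}; not p there: 7:F. ✗
7: successors {3, 4, 6}; not p there: 3:T, 4:T, 6:T. ✓
8: successors {1, 4, 6, 7}; not p there: 1:F, 4:T, 6:T, 7:F. ✓

{1, 3, 7, 8}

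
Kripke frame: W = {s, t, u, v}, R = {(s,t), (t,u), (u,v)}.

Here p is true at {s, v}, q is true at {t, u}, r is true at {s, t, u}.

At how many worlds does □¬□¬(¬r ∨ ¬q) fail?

2

s: successors {t}; ¬□¬(¬r ∨ ¬q) there: t:F. ✗
t: successors {u}; ¬□¬(¬r ∨ ¬q) there: u:T. ✓
u: successors {v}; ¬□¬(¬r ∨ ¬q) there: v:F. ✗
v: no successors, so □¬□¬(¬r ∨ ¬q) holds vacuously. ✓
Satisfying worlds: {t, v}.
So □¬□¬(¬r ∨ ¬q) fails at the other 2 worlds.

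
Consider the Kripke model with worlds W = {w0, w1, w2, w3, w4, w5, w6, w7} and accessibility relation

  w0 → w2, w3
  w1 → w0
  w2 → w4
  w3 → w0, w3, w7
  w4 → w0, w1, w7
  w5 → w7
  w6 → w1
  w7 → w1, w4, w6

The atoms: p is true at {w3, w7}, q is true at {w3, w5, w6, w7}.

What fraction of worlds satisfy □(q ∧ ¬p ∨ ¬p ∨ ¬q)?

1/2

w0: successors {w2, w3}; q ∧ ¬p ∨ ¬p ∨ ¬q there: w2:T, w3:F. ✗
w1: successors {w0}; q ∧ ¬p ∨ ¬p ∨ ¬q there: w0:T. ✓
w2: successors {w4}; q ∧ ¬p ∨ ¬p ∨ ¬q there: w4:T. ✓
w3: successors {w0, w3, w7}; q ∧ ¬p ∨ ¬p ∨ ¬q there: w0:T, w3:F, w7:F. ✗
w4: successors {w0, w1, w7}; q ∧ ¬p ∨ ¬p ∨ ¬q there: w0:T, w1:T, w7:F. ✗
w5: successors {w7}; q ∧ ¬p ∨ ¬p ∨ ¬q there: w7:F. ✗
w6: successors {w1}; q ∧ ¬p ∨ ¬p ∨ ¬q there: w1:T. ✓
w7: successors {w1, w4, w6}; q ∧ ¬p ∨ ¬p ∨ ¬q there: w1:T, w4:T, w6:T. ✓
That's 4 of 8 worlds, so 4/8 = 1/2.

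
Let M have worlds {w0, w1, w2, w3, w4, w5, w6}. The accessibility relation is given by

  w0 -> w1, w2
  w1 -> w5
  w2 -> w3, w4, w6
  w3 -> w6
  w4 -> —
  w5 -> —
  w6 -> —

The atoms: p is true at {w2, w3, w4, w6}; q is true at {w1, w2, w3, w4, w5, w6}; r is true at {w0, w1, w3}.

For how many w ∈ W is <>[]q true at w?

4

w0: successors {w1, w2}; []q there: w1:T, w2:T. ✓
w1: successors {w5}; []q there: w5:T. ✓
w2: successors {w3, w4, w6}; []q there: w3:T, w4:T, w6:T. ✓
w3: successors {w6}; []q there: w6:T. ✓
w4: no successors, so <>[]q fails. ✗
w5: no successors, so <>[]q fails. ✗
w6: no successors, so <>[]q fails. ✗
Satisfying worlds: {w0, w1, w2, w3}.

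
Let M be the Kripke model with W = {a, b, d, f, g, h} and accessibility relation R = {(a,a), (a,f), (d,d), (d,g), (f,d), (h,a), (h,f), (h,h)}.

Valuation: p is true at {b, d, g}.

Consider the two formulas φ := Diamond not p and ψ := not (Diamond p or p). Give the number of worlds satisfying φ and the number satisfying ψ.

For Diamond not p:
a: successors {a, f}; not p there: a:T, f:T. ✓
b: no successors, so Diamond not p fails. ✗
d: successors {d, g}; not p there: d:F, g:F. ✗
f: successors {d}; not p there: d:F. ✗
g: no successors, so Diamond not p fails. ✗
h: successors {a, f, h}; not p there: a:T, f:T, h:T. ✓
— 2 worlds.
For not (Diamond p or p):
a: Diamond p or p is F. ✓
b: Diamond p or p is T. ✗
d: Diamond p or p is T. ✗
f: Diamond p or p is T. ✗
g: Diamond p or p is T. ✗
h: Diamond p or p is F. ✓
— 2 worlds.

2 and 2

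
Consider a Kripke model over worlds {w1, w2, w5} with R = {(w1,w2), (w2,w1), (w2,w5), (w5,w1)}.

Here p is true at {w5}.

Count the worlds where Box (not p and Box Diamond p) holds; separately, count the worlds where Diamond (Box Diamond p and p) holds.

For Box (not p and Box Diamond p):
w1: successors {w2}; not p and Box Diamond p there: w2:F. ✗
w2: successors {w1, w5}; not p and Box Diamond p there: w1:T, w5:F. ✗
w5: successors {w1}; not p and Box Diamond p there: w1:T. ✓
— 1 world.
For Diamond (Box Diamond p and p):
w1: successors {w2}; Box Diamond p and p there: w2:F. ✗
w2: successors {w1, w5}; Box Diamond p and p there: w1:F, w5:F. ✗
w5: successors {w1}; Box Diamond p and p there: w1:F. ✗
— 0 worlds.

1 and 0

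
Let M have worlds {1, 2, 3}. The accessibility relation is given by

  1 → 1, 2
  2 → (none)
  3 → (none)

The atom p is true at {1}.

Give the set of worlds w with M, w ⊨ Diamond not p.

1: successors {1, 2}; not p there: 1:F, 2:T. ✓
2: no successors, so Diamond not p fails. ✗
3: no successors, so Diamond not p fails. ✗

{1}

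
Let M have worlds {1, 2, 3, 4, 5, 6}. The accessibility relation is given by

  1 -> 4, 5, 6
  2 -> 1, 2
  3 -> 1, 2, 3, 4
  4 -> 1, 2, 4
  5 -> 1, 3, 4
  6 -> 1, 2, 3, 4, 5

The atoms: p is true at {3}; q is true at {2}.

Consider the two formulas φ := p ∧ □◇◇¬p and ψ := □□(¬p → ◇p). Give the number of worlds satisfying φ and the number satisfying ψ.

For p ∧ □◇◇¬p:
1: p is F, □◇◇¬p is T. ✗
2: p is F, □◇◇¬p is T. ✗
3: p is T, □◇◇¬p is T. ✓
4: p is F, □◇◇¬p is T. ✗
5: p is F, □◇◇¬p is T. ✗
6: p is F, □◇◇¬p is T. ✗
— 1 world.
For □□(¬p → ◇p):
1: successors {4, 5, 6}; □(¬p → ◇p) there: 4:F, 5:F, 6:F. ✗
2: successors {1, 2}; □(¬p → ◇p) there: 1:F, 2:F. ✗
3: successors {1, 2, 3, 4}; □(¬p → ◇p) there: 1:F, 2:F, 3:F, 4:F. ✗
4: successors {1, 2, 4}; □(¬p → ◇p) there: 1:F, 2:F, 4:F. ✗
5: successors {1, 3, 4}; □(¬p → ◇p) there: 1:F, 3:F, 4:F. ✗
6: successors {1, 2, 3, 4, 5}; □(¬p → ◇p) there: 1:F, 2:F, 3:F, 4:F, 5:F. ✗
— 0 worlds.

1 and 0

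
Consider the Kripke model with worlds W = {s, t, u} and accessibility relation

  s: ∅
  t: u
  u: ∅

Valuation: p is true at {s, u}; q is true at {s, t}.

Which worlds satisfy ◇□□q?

s: no successors, so ◇□□q fails. ✗
t: successors {u}; □□q there: u:T. ✓
u: no successors, so ◇□□q fails. ✗

{t}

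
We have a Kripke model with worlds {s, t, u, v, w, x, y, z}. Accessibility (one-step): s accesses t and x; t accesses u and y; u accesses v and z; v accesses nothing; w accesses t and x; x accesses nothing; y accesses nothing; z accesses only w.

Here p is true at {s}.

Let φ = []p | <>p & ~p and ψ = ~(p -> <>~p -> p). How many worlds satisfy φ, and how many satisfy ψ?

3 and 0

For []p | <>p & ~p:
s: []p is F, <>p & ~p is F. ✗
t: []p is F, <>p & ~p is F. ✗
u: []p is F, <>p & ~p is F. ✗
v: []p is T, <>p & ~p is F. ✓
w: []p is F, <>p & ~p is F. ✗
x: []p is T, <>p & ~p is F. ✓
y: []p is T, <>p & ~p is F. ✓
z: []p is F, <>p & ~p is F. ✗
— 3 worlds.
For ~(p -> <>~p -> p):
s: p -> <>~p -> p is T. ✗
t: p -> <>~p -> p is T. ✗
u: p -> <>~p -> p is T. ✗
v: p -> <>~p -> p is T. ✗
w: p -> <>~p -> p is T. ✗
x: p -> <>~p -> p is T. ✗
y: p -> <>~p -> p is T. ✗
z: p -> <>~p -> p is T. ✗
— 0 worlds.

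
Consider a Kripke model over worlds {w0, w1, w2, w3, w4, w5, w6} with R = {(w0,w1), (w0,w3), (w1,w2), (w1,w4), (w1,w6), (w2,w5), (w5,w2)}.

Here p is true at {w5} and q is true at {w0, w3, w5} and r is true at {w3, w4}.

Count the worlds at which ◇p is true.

w0: successors {w1, w3}; p there: w1:F, w3:F. ✗
w1: successors {w2, w4, w6}; p there: w2:F, w4:F, w6:F. ✗
w2: successors {w5}; p there: w5:T. ✓
w3: no successors, so ◇p fails. ✗
w4: no successors, so ◇p fails. ✗
w5: successors {w2}; p there: w2:F. ✗
w6: no successors, so ◇p fails. ✗
Satisfying worlds: {w2}.

1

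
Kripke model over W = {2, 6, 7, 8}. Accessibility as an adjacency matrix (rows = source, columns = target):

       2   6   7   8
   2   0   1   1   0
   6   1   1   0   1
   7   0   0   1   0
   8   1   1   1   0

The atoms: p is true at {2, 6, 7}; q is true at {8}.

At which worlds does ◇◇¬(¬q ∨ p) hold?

{2, 6, 8}

2: successors {6, 7}; ◇¬(¬q ∨ p) there: 6:T, 7:F. ✓
6: successors {2, 6, 8}; ◇¬(¬q ∨ p) there: 2:F, 6:T, 8:F. ✓
7: successors {7}; ◇¬(¬q ∨ p) there: 7:F. ✗
8: successors {2, 6, 7}; ◇¬(¬q ∨ p) there: 2:F, 6:T, 7:F. ✓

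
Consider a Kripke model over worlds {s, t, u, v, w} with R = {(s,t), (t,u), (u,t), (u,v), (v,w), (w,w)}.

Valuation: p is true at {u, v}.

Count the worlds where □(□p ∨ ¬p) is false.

s: successors {t}; □p ∨ ¬p there: t:T. ✓
t: successors {u}; □p ∨ ¬p there: u:F. ✗
u: successors {t, v}; □p ∨ ¬p there: t:T, v:F. ✗
v: successors {w}; □p ∨ ¬p there: w:T. ✓
w: successors {w}; □p ∨ ¬p there: w:T. ✓
Satisfying worlds: {s, v, w}.
So □(□p ∨ ¬p) fails at the other 2 worlds.

2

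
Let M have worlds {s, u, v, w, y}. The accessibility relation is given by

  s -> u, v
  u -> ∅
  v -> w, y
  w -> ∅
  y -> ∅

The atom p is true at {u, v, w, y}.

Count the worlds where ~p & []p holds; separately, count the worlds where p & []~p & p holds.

For ~p & []p:
s: ~p is T, []p is T. ✓
u: ~p is F, []p is T. ✗
v: ~p is F, []p is T. ✗
w: ~p is F, []p is T. ✗
y: ~p is F, []p is T. ✗
— 1 world.
For p & []~p & p:
s: p & []~p is F, p is F. ✗
u: p & []~p is T, p is T. ✓
v: p & []~p is F, p is T. ✗
w: p & []~p is T, p is T. ✓
y: p & []~p is T, p is T. ✓
— 3 worlds.

1 and 3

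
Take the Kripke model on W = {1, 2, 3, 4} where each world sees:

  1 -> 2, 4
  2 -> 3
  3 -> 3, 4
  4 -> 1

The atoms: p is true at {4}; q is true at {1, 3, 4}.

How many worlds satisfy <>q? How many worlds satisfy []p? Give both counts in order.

For <>q:
1: successors {2, 4}; q there: 2:F, 4:T. ✓
2: successors {3}; q there: 3:T. ✓
3: successors {3, 4}; q there: 3:T, 4:T. ✓
4: successors {1}; q there: 1:T. ✓
— 4 worlds.
For []p:
1: successors {2, 4}; p there: 2:F, 4:T. ✗
2: successors {3}; p there: 3:F. ✗
3: successors {3, 4}; p there: 3:F, 4:T. ✗
4: successors {1}; p there: 1:F. ✗
— 0 worlds.

4 and 0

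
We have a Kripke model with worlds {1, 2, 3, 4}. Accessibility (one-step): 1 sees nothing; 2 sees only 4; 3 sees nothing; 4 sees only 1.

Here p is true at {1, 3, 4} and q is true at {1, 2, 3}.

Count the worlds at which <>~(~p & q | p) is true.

1: no successors, so <>~(~p & q | p) fails. ✗
2: successors {4}; ~(~p & q | p) there: 4:F. ✗
3: no successors, so <>~(~p & q | p) fails. ✗
4: successors {1}; ~(~p & q | p) there: 1:F. ✗
Satisfying worlds: ∅.

0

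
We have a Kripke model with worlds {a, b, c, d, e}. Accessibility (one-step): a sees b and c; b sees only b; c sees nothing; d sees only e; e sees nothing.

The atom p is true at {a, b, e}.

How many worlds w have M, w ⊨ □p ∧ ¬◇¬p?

4

a: □p is F, ¬◇¬p is F. ✗
b: □p is T, ¬◇¬p is T. ✓
c: □p is T, ¬◇¬p is T. ✓
d: □p is T, ¬◇¬p is T. ✓
e: □p is T, ¬◇¬p is T. ✓
Satisfying worlds: {b, c, d, e}.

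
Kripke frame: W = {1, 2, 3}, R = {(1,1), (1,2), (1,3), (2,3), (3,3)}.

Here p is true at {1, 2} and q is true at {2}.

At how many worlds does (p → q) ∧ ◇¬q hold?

1: p → q is F, ◇¬q is T. ✗
2: p → q is T, ◇¬q is T. ✓
3: p → q is T, ◇¬q is T. ✓
Satisfying worlds: {2, 3}.

2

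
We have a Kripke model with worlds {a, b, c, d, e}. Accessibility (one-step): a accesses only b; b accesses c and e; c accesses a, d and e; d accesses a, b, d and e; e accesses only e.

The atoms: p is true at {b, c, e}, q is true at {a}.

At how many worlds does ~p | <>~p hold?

a: ~p is T, <>~p is F. ✓
b: ~p is F, <>~p is F. ✗
c: ~p is F, <>~p is T. ✓
d: ~p is T, <>~p is T. ✓
e: ~p is F, <>~p is F. ✗
Satisfying worlds: {a, c, d}.

3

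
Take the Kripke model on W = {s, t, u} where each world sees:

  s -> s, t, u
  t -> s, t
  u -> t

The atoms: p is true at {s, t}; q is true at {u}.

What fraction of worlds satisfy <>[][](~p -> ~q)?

1/3

s: successors {s, t, u}; [][](~p -> ~q) there: s:F, t:F, u:T. ✓
t: successors {s, t}; [][](~p -> ~q) there: s:F, t:F. ✗
u: successors {t}; [][](~p -> ~q) there: t:F. ✗
That's 1 of 3 worlds, so 1/3.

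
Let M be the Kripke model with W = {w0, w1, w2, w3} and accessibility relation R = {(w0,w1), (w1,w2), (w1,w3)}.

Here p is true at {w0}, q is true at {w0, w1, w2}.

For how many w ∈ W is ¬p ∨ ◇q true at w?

w0: ¬p is F, ◇q is T. ✓
w1: ¬p is T, ◇q is T. ✓
w2: ¬p is T, ◇q is F. ✓
w3: ¬p is T, ◇q is F. ✓
Satisfying worlds: {w0, w1, w2, w3}.

4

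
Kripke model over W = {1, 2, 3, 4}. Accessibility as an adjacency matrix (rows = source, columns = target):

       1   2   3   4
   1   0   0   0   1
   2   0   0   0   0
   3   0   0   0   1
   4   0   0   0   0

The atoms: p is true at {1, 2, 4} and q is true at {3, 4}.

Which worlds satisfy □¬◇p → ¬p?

{3}

1: □¬◇p is T, ¬p is F. ✗
2: □¬◇p is T, ¬p is F. ✗
3: □¬◇p is T, ¬p is T. ✓
4: □¬◇p is T, ¬p is F. ✗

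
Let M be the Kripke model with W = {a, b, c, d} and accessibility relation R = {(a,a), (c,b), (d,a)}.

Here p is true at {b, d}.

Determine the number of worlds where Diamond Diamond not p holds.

2

a: successors {a}; Diamond not p there: a:T. ✓
b: no successors, so Diamond Diamond not p fails. ✗
c: successors {b}; Diamond not p there: b:F. ✗
d: successors {a}; Diamond not p there: a:T. ✓
Satisfying worlds: {a, d}.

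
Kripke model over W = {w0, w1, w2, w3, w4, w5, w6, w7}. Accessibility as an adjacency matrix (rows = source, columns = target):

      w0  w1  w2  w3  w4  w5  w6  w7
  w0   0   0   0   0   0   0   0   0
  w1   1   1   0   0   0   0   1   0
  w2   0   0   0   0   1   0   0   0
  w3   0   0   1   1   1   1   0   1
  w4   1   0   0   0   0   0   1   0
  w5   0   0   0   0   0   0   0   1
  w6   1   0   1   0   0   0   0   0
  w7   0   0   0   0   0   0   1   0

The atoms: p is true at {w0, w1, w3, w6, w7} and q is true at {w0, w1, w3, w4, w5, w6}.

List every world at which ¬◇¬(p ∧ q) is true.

w0: ◇¬(p ∧ q) is F. ✓
w1: ◇¬(p ∧ q) is F. ✓
w2: ◇¬(p ∧ q) is T. ✗
w3: ◇¬(p ∧ q) is T. ✗
w4: ◇¬(p ∧ q) is F. ✓
w5: ◇¬(p ∧ q) is T. ✗
w6: ◇¬(p ∧ q) is T. ✗
w7: ◇¬(p ∧ q) is F. ✓

{w0, w1, w4, w7}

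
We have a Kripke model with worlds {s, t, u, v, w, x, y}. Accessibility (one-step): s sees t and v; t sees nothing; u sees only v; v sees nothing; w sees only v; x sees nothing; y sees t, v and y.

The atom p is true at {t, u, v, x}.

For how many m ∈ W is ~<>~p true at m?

6

s: <>~p is F. ✓
t: <>~p is F. ✓
u: <>~p is F. ✓
v: <>~p is F. ✓
w: <>~p is F. ✓
x: <>~p is F. ✓
y: <>~p is T. ✗
Satisfying worlds: {s, t, u, v, w, x}.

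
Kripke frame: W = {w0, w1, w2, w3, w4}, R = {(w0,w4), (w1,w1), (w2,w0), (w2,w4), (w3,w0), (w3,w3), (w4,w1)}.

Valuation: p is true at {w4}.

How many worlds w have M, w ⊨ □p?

1

w0: successors {w4}; p there: w4:T. ✓
w1: successors {w1}; p there: w1:F. ✗
w2: successors {w0, w4}; p there: w0:F, w4:T. ✗
w3: successors {w0, w3}; p there: w0:F, w3:F. ✗
w4: successors {w1}; p there: w1:F. ✗
Satisfying worlds: {w0}.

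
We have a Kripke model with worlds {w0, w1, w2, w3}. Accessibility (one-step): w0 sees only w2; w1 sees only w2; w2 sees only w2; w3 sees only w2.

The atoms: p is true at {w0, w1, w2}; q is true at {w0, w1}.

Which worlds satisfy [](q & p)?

w0: successors {w2}; q & p there: w2:F. ✗
w1: successors {w2}; q & p there: w2:F. ✗
w2: successors {w2}; q & p there: w2:F. ✗
w3: successors {w2}; q & p there: w2:F. ✗

∅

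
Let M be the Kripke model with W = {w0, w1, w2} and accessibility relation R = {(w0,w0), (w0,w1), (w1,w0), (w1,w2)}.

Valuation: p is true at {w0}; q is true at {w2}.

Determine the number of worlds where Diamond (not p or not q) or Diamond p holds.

2

w0: Diamond (not p or not q) is T, Diamond p is T. ✓
w1: Diamond (not p or not q) is T, Diamond p is T. ✓
w2: Diamond (not p or not q) is F, Diamond p is F. ✗
Satisfying worlds: {w0, w1}.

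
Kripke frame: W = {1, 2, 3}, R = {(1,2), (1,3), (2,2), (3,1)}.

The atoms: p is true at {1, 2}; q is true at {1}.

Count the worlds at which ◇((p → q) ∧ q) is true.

1

1: successors {2, 3}; (p → q) ∧ q there: 2:F, 3:F. ✗
2: successors {2}; (p → q) ∧ q there: 2:F. ✗
3: successors {1}; (p → q) ∧ q there: 1:T. ✓
Satisfying worlds: {3}.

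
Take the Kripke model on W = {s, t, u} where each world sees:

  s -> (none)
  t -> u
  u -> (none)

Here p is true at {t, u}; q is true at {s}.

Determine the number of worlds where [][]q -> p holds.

s: [][]q is T, p is F. ✗
t: [][]q is T, p is T. ✓
u: [][]q is T, p is T. ✓
Satisfying worlds: {t, u}.

2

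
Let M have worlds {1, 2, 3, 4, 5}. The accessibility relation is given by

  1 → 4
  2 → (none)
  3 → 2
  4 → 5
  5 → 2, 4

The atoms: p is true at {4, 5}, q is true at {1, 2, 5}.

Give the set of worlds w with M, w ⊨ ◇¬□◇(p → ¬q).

1: successors {4}; ¬□◇(p → ¬q) there: 4:F. ✗
2: no successors, so ◇¬□◇(p → ¬q) fails. ✗
3: successors {2}; ¬□◇(p → ¬q) there: 2:F. ✗
4: successors {5}; ¬□◇(p → ¬q) there: 5:T. ✓
5: successors {2, 4}; ¬□◇(p → ¬q) there: 2:F, 4:F. ✗

{4}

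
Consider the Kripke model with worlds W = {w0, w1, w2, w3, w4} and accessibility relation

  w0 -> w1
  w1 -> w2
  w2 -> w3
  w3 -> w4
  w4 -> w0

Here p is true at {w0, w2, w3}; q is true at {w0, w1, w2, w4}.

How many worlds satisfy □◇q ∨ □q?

w0: □◇q is T, □q is T. ✓
w1: □◇q is F, □q is T. ✓
w2: □◇q is T, □q is F. ✓
w3: □◇q is T, □q is T. ✓
w4: □◇q is T, □q is T. ✓
Satisfying worlds: {w0, w1, w2, w3, w4}.

5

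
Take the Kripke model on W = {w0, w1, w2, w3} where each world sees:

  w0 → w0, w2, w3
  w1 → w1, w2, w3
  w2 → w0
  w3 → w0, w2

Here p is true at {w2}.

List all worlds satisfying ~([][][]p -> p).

∅

w0: [][][]p -> p is T. ✗
w1: [][][]p -> p is T. ✗
w2: [][][]p -> p is T. ✗
w3: [][][]p -> p is T. ✗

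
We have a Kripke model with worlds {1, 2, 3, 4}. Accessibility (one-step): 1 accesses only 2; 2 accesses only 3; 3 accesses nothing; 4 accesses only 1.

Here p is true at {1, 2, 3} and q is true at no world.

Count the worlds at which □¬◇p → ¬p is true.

2

1: □¬◇p is F, ¬p is F. ✓
2: □¬◇p is T, ¬p is F. ✗
3: □¬◇p is T, ¬p is F. ✗
4: □¬◇p is F, ¬p is T. ✓
Satisfying worlds: {1, 4}.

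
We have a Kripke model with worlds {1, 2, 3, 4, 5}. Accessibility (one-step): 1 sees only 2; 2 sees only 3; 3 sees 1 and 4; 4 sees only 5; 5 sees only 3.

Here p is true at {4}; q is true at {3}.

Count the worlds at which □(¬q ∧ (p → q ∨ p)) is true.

3

1: successors {2}; ¬q ∧ (p → q ∨ p) there: 2:T. ✓
2: successors {3}; ¬q ∧ (p → q ∨ p) there: 3:F. ✗
3: successors {1, 4}; ¬q ∧ (p → q ∨ p) there: 1:T, 4:T. ✓
4: successors {5}; ¬q ∧ (p → q ∨ p) there: 5:T. ✓
5: successors {3}; ¬q ∧ (p → q ∨ p) there: 3:F. ✗
Satisfying worlds: {1, 3, 4}.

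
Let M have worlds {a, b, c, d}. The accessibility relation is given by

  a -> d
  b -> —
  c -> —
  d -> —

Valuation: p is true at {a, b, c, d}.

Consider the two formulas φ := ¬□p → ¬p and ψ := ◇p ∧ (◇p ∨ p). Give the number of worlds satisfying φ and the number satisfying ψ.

4 and 1

For ¬□p → ¬p:
a: ¬□p is F, ¬p is F. ✓
b: ¬□p is F, ¬p is F. ✓
c: ¬□p is F, ¬p is F. ✓
d: ¬□p is F, ¬p is F. ✓
— 4 worlds.
For ◇p ∧ (◇p ∨ p):
a: ◇p is T, ◇p ∨ p is T. ✓
b: ◇p is F, ◇p ∨ p is T. ✗
c: ◇p is F, ◇p ∨ p is T. ✗
d: ◇p is F, ◇p ∨ p is T. ✗
— 1 world.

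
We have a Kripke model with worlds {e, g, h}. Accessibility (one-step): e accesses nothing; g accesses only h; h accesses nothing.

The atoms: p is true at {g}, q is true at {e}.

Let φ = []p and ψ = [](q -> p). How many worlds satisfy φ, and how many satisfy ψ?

2 and 3

For []p:
e: no successors, so []p holds vacuously. ✓
g: successors {h}; p there: h:F. ✗
h: no successors, so []p holds vacuously. ✓
— 2 worlds.
For [](q -> p):
e: no successors, so [](q -> p) holds vacuously. ✓
g: successors {h}; q -> p there: h:T. ✓
h: no successors, so [](q -> p) holds vacuously. ✓
— 3 worlds.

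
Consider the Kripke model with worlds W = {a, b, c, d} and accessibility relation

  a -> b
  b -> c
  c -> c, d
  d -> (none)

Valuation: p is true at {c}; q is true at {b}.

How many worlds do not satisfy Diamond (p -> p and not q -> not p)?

2

a: successors {b}; p -> p and not q -> not p there: b:T. ✓
b: successors {c}; p -> p and not q -> not p there: c:F. ✗
c: successors {c, d}; p -> p and not q -> not p there: c:F, d:T. ✓
d: no successors, so Diamond (p -> p and not q -> not p) fails. ✗
Satisfying worlds: {a, c}.
So Diamond (p -> p and not q -> not p) fails at the other 2 worlds.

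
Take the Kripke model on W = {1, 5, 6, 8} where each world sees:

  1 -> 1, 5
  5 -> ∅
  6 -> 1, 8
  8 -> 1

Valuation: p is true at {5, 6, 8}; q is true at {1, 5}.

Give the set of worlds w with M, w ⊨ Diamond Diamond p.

{1, 6, 8}

1: successors {1, 5}; Diamond p there: 1:T, 5:F. ✓
5: no successors, so Diamond Diamond p fails. ✗
6: successors {1, 8}; Diamond p there: 1:T, 8:F. ✓
8: successors {1}; Diamond p there: 1:T. ✓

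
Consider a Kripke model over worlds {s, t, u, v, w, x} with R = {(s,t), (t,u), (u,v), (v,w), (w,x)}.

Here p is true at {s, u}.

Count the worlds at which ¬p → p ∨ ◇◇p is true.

s: ¬p is F, p ∨ ◇◇p is T. ✓
t: ¬p is T, p ∨ ◇◇p is F. ✗
u: ¬p is F, p ∨ ◇◇p is T. ✓
v: ¬p is T, p ∨ ◇◇p is F. ✗
w: ¬p is T, p ∨ ◇◇p is F. ✗
x: ¬p is T, p ∨ ◇◇p is F. ✗
Satisfying worlds: {s, u}.

2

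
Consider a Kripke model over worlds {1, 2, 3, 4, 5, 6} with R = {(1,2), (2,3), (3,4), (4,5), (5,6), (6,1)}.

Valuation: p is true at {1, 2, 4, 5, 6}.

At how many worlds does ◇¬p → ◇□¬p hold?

5

1: ◇¬p is F, ◇□¬p is T. ✓
2: ◇¬p is T, ◇□¬p is F. ✗
3: ◇¬p is F, ◇□¬p is F. ✓
4: ◇¬p is F, ◇□¬p is F. ✓
5: ◇¬p is F, ◇□¬p is F. ✓
6: ◇¬p is F, ◇□¬p is F. ✓
Satisfying worlds: {1, 3, 4, 5, 6}.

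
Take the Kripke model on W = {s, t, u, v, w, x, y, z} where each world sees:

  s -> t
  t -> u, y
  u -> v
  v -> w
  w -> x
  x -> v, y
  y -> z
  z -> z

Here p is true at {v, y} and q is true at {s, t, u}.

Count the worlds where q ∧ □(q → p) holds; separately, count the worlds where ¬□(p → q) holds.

1 and 3

For q ∧ □(q → p):
s: q is T, □(q → p) is F. ✗
t: q is T, □(q → p) is F. ✗
u: q is T, □(q → p) is T. ✓
v: q is F, □(q → p) is T. ✗
w: q is F, □(q → p) is T. ✗
x: q is F, □(q → p) is T. ✗
y: q is F, □(q → p) is T. ✗
z: q is F, □(q → p) is T. ✗
— 1 world.
For ¬□(p → q):
s: □(p → q) is T. ✗
t: □(p → q) is F. ✓
u: □(p → q) is F. ✓
v: □(p → q) is T. ✗
w: □(p → q) is T. ✗
x: □(p → q) is F. ✓
y: □(p → q) is T. ✗
z: □(p → q) is T. ✗
— 3 worlds.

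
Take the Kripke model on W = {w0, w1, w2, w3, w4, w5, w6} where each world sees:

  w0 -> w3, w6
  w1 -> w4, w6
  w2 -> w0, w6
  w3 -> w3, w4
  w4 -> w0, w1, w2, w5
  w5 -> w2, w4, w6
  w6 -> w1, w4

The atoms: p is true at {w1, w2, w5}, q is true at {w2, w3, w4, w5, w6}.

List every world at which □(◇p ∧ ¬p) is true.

w0: successors {w3, w6}; ◇p ∧ ¬p there: w3:F, w6:T. ✗
w1: successors {w4, w6}; ◇p ∧ ¬p there: w4:T, w6:T. ✓
w2: successors {w0, w6}; ◇p ∧ ¬p there: w0:F, w6:T. ✗
w3: successors {w3, w4}; ◇p ∧ ¬p there: w3:F, w4:T. ✗
w4: successors {w0, w1, w2, w5}; ◇p ∧ ¬p there: w0:F, w1:F, w2:F, w5:F. ✗
w5: successors {w2, w4, w6}; ◇p ∧ ¬p there: w2:F, w4:T, w6:T. ✗
w6: successors {w1, w4}; ◇p ∧ ¬p there: w1:F, w4:T. ✗

{w1}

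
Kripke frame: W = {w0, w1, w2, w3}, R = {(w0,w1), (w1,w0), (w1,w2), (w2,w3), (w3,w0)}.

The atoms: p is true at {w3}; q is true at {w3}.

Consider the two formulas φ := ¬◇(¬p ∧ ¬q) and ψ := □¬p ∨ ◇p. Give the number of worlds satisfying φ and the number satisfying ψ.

1 and 4

For ¬◇(¬p ∧ ¬q):
w0: ◇(¬p ∧ ¬q) is T. ✗
w1: ◇(¬p ∧ ¬q) is T. ✗
w2: ◇(¬p ∧ ¬q) is F. ✓
w3: ◇(¬p ∧ ¬q) is T. ✗
— 1 world.
For □¬p ∨ ◇p:
w0: □¬p is T, ◇p is F. ✓
w1: □¬p is T, ◇p is F. ✓
w2: □¬p is F, ◇p is T. ✓
w3: □¬p is T, ◇p is F. ✓
— 4 worlds.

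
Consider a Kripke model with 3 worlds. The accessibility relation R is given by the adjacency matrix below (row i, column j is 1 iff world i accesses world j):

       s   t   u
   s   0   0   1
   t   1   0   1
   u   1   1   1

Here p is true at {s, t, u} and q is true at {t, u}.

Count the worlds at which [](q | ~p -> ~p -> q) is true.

3

s: successors {u}; q | ~p -> ~p -> q there: u:T. ✓
t: successors {s, u}; q | ~p -> ~p -> q there: s:T, u:T. ✓
u: successors {s, t, u}; q | ~p -> ~p -> q there: s:T, t:T, u:T. ✓
Satisfying worlds: {s, t, u}.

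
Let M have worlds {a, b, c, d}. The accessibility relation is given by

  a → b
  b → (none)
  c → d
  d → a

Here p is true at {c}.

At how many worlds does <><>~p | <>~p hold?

3

a: <><>~p is F, <>~p is T. ✓
b: <><>~p is F, <>~p is F. ✗
c: <><>~p is T, <>~p is T. ✓
d: <><>~p is T, <>~p is T. ✓
Satisfying worlds: {a, c, d}.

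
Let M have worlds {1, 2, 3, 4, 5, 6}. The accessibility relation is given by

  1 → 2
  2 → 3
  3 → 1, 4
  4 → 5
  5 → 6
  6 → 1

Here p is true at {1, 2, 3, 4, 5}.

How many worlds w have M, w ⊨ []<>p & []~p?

1

1: []<>p is T, []~p is F. ✗
2: []<>p is T, []~p is F. ✗
3: []<>p is T, []~p is F. ✗
4: []<>p is F, []~p is F. ✗
5: []<>p is T, []~p is T. ✓
6: []<>p is T, []~p is F. ✗
Satisfying worlds: {5}.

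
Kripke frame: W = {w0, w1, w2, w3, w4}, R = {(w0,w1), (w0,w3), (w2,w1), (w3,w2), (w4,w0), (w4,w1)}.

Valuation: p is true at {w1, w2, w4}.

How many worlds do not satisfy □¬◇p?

w0: successors {w1, w3}; ¬◇p there: w1:T, w3:F. ✗
w1: no successors, so □¬◇p holds vacuously. ✓
w2: successors {w1}; ¬◇p there: w1:T. ✓
w3: successors {w2}; ¬◇p there: w2:F. ✗
w4: successors {w0, w1}; ¬◇p there: w0:F, w1:T. ✗
Satisfying worlds: {w1, w2}.
So □¬◇p fails at the other 3 worlds.

3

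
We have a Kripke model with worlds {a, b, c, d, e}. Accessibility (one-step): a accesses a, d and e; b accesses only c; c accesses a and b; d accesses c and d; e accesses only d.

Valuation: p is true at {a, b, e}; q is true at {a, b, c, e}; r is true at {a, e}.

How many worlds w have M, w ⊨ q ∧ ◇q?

3

a: q is T, ◇q is T. ✓
b: q is T, ◇q is T. ✓
c: q is T, ◇q is T. ✓
d: q is F, ◇q is T. ✗
e: q is T, ◇q is F. ✗
Satisfying worlds: {a, b, c}.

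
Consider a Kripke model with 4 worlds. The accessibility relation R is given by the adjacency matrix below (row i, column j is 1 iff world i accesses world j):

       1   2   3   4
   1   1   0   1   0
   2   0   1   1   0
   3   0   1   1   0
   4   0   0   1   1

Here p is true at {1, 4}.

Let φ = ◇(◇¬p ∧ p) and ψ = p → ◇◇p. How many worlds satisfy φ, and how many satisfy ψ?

2 and 4

For ◇(◇¬p ∧ p):
1: successors {1, 3}; ◇¬p ∧ p there: 1:T, 3:F. ✓
2: successors {2, 3}; ◇¬p ∧ p there: 2:F, 3:F. ✗
3: successors {2, 3}; ◇¬p ∧ p there: 2:F, 3:F. ✗
4: successors {3, 4}; ◇¬p ∧ p there: 3:F, 4:T. ✓
— 2 worlds.
For p → ◇◇p:
1: p is T, ◇◇p is T. ✓
2: p is F, ◇◇p is F. ✓
3: p is F, ◇◇p is F. ✓
4: p is T, ◇◇p is T. ✓
— 4 worlds.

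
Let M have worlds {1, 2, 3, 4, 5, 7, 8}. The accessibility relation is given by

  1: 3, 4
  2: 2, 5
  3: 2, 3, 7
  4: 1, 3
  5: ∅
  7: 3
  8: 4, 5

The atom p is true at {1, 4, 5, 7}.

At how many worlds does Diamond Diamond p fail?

1

1: successors {3, 4}; Diamond p there: 3:T, 4:T. ✓
2: successors {2, 5}; Diamond p there: 2:T, 5:F. ✓
3: successors {2, 3, 7}; Diamond p there: 2:T, 3:T, 7:F. ✓
4: successors {1, 3}; Diamond p there: 1:T, 3:T. ✓
5: no successors, so Diamond Diamond p fails. ✗
7: successors {3}; Diamond p there: 3:T. ✓
8: successors {4, 5}; Diamond p there: 4:T, 5:F. ✓
Satisfying worlds: {1, 2, 3, 4, 7, 8}.
So Diamond Diamond p fails at the other 1 world.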